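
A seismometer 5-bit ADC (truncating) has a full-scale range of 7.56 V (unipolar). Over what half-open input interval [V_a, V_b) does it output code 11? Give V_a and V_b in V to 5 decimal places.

[2.59875 V, 2.83500 V)

LSB = 7.56/2^5 = 236.250 mV.
V_a = V_low + 11·LSB = 2.59875 V; V_b = V_low + 12·LSB = 2.835 V.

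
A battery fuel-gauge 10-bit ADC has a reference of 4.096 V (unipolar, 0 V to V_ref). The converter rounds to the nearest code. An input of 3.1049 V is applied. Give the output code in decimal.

LSB = 4.096 V / 1024 = 4.000 mV.
(3.1049 − 0) / 0.004 = 776.225 LSBs.
Round → code 776.

code 776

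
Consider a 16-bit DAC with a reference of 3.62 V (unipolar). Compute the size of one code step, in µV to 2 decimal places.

Full-scale span = 3.62 V.
LSB = 3.62 / 2^16 = 3.62 / 65536 = 5.52368e-05 V = 55.24 µV.

55.24 µV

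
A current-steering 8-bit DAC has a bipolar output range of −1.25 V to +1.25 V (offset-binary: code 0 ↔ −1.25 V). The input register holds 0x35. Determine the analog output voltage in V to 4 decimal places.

LSB = 2.5 V / 2^8 = 9.766 mV.
Code 0x35 = 53 decimal.
V_out = (−1.25) + 53 × 0.00976562 V = -0.732422 V.

-0.7324 V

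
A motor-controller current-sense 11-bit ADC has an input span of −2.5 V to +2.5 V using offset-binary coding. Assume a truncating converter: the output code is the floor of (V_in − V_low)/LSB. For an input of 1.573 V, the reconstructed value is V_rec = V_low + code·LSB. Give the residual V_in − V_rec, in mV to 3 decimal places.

One LSB is 5 V / 2048 = 2.441 mV.
(1.573 − (−2.5))/0.00244141 = 1668.3008; ⌊·⌋ gives code 1668.
V_rec = (−2.5) + 1668·0.00244141 = 1.5722656 V.
V_in − V_rec = 0.000734375 V = 0.734 mV.

0.734 mV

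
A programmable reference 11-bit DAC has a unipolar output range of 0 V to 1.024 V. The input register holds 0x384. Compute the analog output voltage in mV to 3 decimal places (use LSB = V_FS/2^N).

LSB = 1.024 V / 2^11 = 0.500 mV.
Code 0x384 = 900 decimal.
V_out = 0 + 900 × 0.0005 V = 0.45 V.
= 450.000 mV.

450.000 mV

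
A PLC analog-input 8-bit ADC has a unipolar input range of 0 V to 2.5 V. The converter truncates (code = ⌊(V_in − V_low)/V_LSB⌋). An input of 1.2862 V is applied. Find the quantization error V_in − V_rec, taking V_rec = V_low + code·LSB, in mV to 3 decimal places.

6.903 mV

LSB = 2.5/2^8 = 9.766 mV.
Scaled input = 131.7069 LSBs, so code = 131.
Reconstructed: 1.2792969 V.
Error = 1.2862 − 1.2792969 = 0.00690313 V = 6.903 mV.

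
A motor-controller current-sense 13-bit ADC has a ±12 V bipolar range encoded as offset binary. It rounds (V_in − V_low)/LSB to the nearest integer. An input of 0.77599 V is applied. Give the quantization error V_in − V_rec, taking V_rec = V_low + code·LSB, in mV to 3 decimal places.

-0.377 mV

One LSB is 24 V / 8192 = 2.930 mV.
(V_in − V_low)/LSB = (0.77599 − (−12))/0.00292969 = 4360.8713 → code 4361 (round).
Code 4361 maps back to (−12) + 4361×0.00292969 V = 0.77636719 V.
V_in − V_rec = -0.000377188 V = -0.377 mV.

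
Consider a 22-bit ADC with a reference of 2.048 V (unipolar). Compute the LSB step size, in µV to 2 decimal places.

0.49 µV

Full-scale span = 2.048 V.
LSB = 2.048 / 2^22 = 2.048 / 4194304 = 4.88281e-07 V = 0.49 µV.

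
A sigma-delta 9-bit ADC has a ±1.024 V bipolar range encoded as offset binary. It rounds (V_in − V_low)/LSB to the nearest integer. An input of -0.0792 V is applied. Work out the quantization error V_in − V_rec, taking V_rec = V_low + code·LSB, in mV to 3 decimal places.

0.800 mV

Step size: 2.048 V ÷ 2^9 = 4.000 mV.
Scaled input = 236.2000 LSBs, so code = 236.
V_rec = (−1.024) + 236·0.004 = -0.08 V.
V_in − V_rec = 0.0008 V = 0.800 mV.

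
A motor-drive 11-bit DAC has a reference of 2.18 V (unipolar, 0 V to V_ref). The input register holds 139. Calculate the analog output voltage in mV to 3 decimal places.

LSB = 2.18 V / 2^11 = 1.064 mV.
V_out = 0 + 139 × 0.00106445 V = 0.147959 V.
= 147.959 mV.

147.959 mV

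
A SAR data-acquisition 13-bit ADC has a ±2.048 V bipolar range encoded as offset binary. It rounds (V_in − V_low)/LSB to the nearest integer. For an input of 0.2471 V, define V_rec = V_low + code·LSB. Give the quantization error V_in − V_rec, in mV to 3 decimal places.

LSB = 4.096/2^13 = 0.500 mV.
Scaled input = 4590.2000 LSBs, so code = 4590.
Code 4590 maps back to (−2.048) + 4590×0.0005 V = 0.247 V.
V_in − V_rec = 0.0001 V = 0.100 mV.

0.100 mV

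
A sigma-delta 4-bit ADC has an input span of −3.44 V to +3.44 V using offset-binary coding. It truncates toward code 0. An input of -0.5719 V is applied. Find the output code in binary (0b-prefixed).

LSB = 6.88 V / 16 = 430.000 mV.
Input sits at 6.670 steps above V_low.
⌊·⌋(6.670) = 6.
In binary (0b-prefixed): 0b110.

code 0b110 (decimal 6)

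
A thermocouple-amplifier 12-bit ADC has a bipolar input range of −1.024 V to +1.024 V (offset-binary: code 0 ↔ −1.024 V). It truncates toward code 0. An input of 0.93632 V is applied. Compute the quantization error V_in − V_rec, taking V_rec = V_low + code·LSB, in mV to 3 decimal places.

0.320 mV

One LSB is 2.048 V / 4096 = 0.500 mV.
Scaled input = 3920.6400 LSBs, so code = 3920.
Reconstructed: 0.936 V.
Error = 0.93632 − 0.936 = 0.00032 V = 0.320 mV.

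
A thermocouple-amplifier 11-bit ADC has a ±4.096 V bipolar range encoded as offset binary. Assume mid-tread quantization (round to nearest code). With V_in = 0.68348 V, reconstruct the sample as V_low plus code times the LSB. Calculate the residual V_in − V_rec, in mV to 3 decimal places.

Step size: 8.192 V ÷ 2^11 = 4.000 mV.
(V_in − V_low)/LSB = (0.68348 − (−4.096))/0.004 = 1194.8700 → code 1195 (round).
Reconstructed: 0.684 V.
Difference: -0.00052 V → -0.520 mV.

-0.520 mV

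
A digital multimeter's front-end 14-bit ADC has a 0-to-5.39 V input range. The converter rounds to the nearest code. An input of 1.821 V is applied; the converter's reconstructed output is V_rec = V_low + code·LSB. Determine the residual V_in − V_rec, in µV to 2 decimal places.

Step size: 5.39 V ÷ 2^14 = 328.98 µV.
(V_in − V_low)/LSB = (1.821 − 0)/0.000328979 = 5535.2994 → code 5535 (round).
V_rec = 0 + 5535·0.000328979 = 1.8209015 V.
Error = 1.821 − 1.8209015 = 9.85107e-05 V = 98.51 µV.

98.51 µV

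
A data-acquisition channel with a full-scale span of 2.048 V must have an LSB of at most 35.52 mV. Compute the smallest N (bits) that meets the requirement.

Number of steps required ≥ 2.048 V / 35.52 mV = 57.66.
Need 2^N ≥ 57.66; 2^5 = 32, 2^6 = 64.
Minimum N = 6.

6 bits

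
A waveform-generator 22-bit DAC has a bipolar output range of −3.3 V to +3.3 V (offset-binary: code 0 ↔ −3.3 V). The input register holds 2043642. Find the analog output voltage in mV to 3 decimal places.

-84.201 mV

LSB = 6.6 V / 2^22 = 1.57 µV.
V_out = (−3.3) + 2043642 × 1.57356e-06 V = -0.0842013 V.
= -84.201 mV.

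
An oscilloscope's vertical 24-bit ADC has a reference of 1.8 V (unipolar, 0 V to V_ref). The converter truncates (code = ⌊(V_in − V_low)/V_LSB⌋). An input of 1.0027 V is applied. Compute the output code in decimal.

With 16777216 levels over 1.8 V, one step is 0.11 µV.
Input sits at 9345841.380 steps above V_low.
So the output code is 9345841.

code 9345841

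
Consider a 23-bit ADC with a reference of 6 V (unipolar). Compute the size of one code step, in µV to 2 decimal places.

Full-scale span = 6 V.
LSB = 6 / 2^23 = 6 / 8388608 = 7.15256e-07 V = 0.72 µV.

0.72 µV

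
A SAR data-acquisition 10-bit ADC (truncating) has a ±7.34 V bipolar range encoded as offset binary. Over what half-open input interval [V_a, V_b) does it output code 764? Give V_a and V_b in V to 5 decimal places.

[3.61266 V, 3.62699 V)

LSB = 14.68/2^10 = 14.336 mV.
V_a = V_low + 764·LSB = 3.61266 V; V_b = V_low + 765·LSB = 3.62699 V.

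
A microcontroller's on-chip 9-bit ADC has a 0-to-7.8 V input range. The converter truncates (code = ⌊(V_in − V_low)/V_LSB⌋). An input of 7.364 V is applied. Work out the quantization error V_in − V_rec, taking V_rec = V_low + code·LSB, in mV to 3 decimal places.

One LSB is 7.8 V / 512 = 15.234 mV.
Scaled input = 483.3805 LSBs, so code = 483.
Reconstructed: 7.3582031 V.
V_in − V_rec = 0.00579687 V = 5.797 mV.

5.797 mV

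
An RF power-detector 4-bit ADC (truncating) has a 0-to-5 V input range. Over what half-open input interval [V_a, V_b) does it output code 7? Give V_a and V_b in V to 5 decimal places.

LSB = 5/2^4 = 312.500 mV.
V_a = V_low + 7·LSB = 2.1875 V; V_b = V_low + 8·LSB = 2.5 V.

[2.18750 V, 2.50000 V)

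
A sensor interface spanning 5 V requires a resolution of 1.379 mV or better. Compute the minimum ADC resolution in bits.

Number of steps required ≥ 5 V / 1.379 mV = 3625.82.
Need 2^N ≥ 3625.82; 2^11 = 2048, 2^12 = 4096.
Minimum N = 12.

12 bits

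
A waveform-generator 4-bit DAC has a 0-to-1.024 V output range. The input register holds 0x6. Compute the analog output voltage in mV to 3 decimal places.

384.000 mV

LSB = 1.024 V / 2^4 = 64.000 mV.
Code 0x6 = 6 decimal.
V_out = 0 + 6 × 0.064 V = 0.384 V.
= 384.000 mV.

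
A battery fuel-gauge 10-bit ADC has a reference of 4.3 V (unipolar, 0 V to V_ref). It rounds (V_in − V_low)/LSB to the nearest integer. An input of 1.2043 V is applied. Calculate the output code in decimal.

code 287

Full-scale span = 4.3 V; LSB = 4.3/2^10 = 4.199 mV.
Input sits at 286.791 steps above V_low.
So the output code is 287.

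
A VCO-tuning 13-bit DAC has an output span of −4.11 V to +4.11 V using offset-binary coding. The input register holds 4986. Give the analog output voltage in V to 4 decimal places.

0.8930 V

LSB = 8.22 V / 2^13 = 1.003 mV.
V_out = (−4.11) + 4986 × 0.00100342 V = 0.893042 V.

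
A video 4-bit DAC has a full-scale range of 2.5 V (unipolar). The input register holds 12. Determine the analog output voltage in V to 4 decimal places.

1.8750 V

LSB = 2.5 V / 2^4 = 156.250 mV.
V_out = 0 + 12 × 0.15625 V = 1.875 V.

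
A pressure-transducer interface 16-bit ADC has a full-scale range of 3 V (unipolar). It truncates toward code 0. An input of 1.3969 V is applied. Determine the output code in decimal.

Full-scale span = 3 V; LSB = 3/2^16 = 45.78 µV.
(1.3969 − 0) / 4.57764e-05 = 30515.746 LSBs.
Floor → code 30515.

code 30515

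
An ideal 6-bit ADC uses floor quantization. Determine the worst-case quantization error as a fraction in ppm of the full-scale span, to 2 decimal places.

15625.00 ppm

Truncating → worst-case error = 1 LSB = V_FS/2^6, so 1e+06/64 = 15625 ppm of full scale.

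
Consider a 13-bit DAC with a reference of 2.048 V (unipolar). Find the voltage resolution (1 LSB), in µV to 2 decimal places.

250.00 µV

Full-scale span = 2.048 V.
LSB = 2.048 / 2^13 = 2.048 / 8192 = 0.00025 V = 250.00 µV.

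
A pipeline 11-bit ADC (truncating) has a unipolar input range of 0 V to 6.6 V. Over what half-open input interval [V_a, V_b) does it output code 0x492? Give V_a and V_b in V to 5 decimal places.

LSB = 6.6/2^11 = 3.223 mV.
Code 0x492 = 1170 decimal.
V_a = V_low + 1170·LSB = 3.77051 V; V_b = V_low + 1171·LSB = 3.77373 V.

[3.77051 V, 3.77373 V)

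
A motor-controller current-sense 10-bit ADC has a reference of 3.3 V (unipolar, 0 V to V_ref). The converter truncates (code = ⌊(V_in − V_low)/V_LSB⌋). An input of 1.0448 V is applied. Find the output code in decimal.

Full-scale span = 3.3 V; LSB = 3.3/2^10 = 3.223 mV.
(V_in − V_low)/LSB = (1.0448 − 0) / 0.00322266 = 324.205.
⌊·⌋(324.205) = 324.

code 324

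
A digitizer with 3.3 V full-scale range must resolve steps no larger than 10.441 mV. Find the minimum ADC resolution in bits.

9 bits

Number of steps required ≥ 3.3 V / 10.441 mV = 316.06.
Need 2^N ≥ 316.06; 2^8 = 256, 2^9 = 512.
Minimum N = 9.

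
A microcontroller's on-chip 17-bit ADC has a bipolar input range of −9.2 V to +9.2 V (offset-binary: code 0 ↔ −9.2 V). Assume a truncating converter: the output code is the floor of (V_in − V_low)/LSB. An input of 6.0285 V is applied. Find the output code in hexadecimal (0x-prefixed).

With 131072 levels over 18.4 V, one step is 140.38 µV.
(6.0285 − (−9.2)) / 0.000140381 = 108479.889 LSBs.
Floor → code 108479.
In hexadecimal (0x-prefixed): 0x1A7BF.

code 0x1A7BF (decimal 108479)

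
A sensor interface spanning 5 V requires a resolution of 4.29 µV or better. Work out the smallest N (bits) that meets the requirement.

Number of steps required ≥ 5 V / 4.29 µV = 1165501.17.
Need 2^N ≥ 1165501.17; 2^20 = 1048576, 2^21 = 2097152.
Minimum N = 21.

21 bits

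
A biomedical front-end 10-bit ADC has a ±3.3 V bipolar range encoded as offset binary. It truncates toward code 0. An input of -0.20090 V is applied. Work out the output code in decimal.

code 480

With 1024 levels over 6.6 V, one step is 6.445 mV.
Input sits at 480.830 steps above V_low.
So the output code is 480.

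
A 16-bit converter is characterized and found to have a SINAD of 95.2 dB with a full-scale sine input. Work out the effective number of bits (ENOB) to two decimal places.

15.52 bits

ENOB = (SINAD − 1.76) / 6.02 = (95.2 − 1.76)/6.02 = 15.522.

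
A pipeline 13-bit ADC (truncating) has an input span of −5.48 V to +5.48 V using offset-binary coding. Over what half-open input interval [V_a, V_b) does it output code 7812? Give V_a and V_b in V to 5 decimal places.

[4.97160 V, 4.97294 V)

LSB = 10.96/2^13 = 1.338 mV.
V_a = V_low + 7812·LSB = 4.9716 V; V_b = V_low + 7813·LSB = 4.97294 V.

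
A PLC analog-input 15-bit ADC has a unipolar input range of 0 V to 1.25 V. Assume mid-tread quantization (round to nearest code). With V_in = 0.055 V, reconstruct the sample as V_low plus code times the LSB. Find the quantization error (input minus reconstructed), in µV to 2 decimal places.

-7.93 µV

One LSB is 1.25 V / 32768 = 38.15 µV.
(V_in − V_low)/LSB = (0.055 − 0)/3.8147e-05 = 1441.7920 → code 1442 (round).
Code 1442 maps back to 0 + 1442×3.8147e-05 V = 0.055007935 V.
Error = 0.055 − 0.055007935 = -7.93457e-06 V = -7.93 µV.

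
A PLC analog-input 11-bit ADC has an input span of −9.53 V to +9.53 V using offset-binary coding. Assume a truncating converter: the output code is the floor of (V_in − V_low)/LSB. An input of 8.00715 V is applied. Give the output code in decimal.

code 1884

Full-scale span = 19.06 V; LSB = 19.06/2^11 = 9.307 mV.
(V_in − V_low)/LSB = (8.00715 − (−9.53)) / 0.00930664 = 1884.370.
Floor → code 1884.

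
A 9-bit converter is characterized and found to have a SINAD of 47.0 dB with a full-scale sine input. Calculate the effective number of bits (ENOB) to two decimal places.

7.51 bits

ENOB = (SINAD − 1.76) / 6.02 = (47.0 − 1.76)/6.02 = 7.515.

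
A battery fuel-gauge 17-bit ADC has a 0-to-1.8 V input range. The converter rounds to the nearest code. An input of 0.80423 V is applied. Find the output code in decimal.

code 58562

LSB = 1.8 V / 131072 = 13.73 µV.
(0.80423 − 0) / 1.37329e-05 = 58562.241 LSBs.
So the output code is 58562.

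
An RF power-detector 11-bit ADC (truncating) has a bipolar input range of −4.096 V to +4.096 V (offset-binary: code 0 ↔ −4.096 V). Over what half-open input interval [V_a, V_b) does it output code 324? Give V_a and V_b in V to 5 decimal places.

LSB = 8.192/2^11 = 4.000 mV.
V_a = V_low + 324·LSB = -2.8 V; V_b = V_low + 325·LSB = -2.796 V.

[-2.80000 V, -2.79600 V)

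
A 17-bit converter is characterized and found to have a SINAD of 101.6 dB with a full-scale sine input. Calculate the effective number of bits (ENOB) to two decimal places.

ENOB = (SINAD − 1.76) / 6.02 = (101.6 − 1.76)/6.02 = 16.585.

16.58 bits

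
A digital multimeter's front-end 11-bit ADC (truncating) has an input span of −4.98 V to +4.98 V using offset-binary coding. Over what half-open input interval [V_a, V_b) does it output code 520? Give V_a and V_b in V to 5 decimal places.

[-2.45109 V, -2.44623 V)

LSB = 9.96/2^11 = 4.863 mV.
V_a = V_low + 520·LSB = -2.45109 V; V_b = V_low + 521·LSB = -2.44623 V.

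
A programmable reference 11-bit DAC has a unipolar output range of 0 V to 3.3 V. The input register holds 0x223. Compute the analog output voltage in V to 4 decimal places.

LSB = 3.3 V / 2^11 = 1.611 mV.
Code 0x223 = 547 decimal.
V_out = 0 + 547 × 0.00161133 V = 0.881396 V.

0.8814 V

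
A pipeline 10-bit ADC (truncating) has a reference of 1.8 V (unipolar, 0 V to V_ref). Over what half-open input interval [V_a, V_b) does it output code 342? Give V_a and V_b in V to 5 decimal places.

[0.60117 V, 0.60293 V)

LSB = 1.8/2^10 = 1.758 mV.
V_a = V_low + 342·LSB = 0.601172 V; V_b = V_low + 343·LSB = 0.60293 V.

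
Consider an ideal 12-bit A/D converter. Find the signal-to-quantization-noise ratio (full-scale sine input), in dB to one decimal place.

74.0 dB

SNR ≈ 6.02·N + 1.76 dB = 6.02·12 + 1.76 = 74.00 dB.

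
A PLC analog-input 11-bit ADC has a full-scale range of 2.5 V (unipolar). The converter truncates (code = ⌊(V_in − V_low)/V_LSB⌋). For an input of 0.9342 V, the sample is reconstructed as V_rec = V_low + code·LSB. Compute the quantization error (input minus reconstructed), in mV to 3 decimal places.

0.362 mV

One LSB is 2.5 V / 2048 = 1.221 mV.
(V_in − V_low)/LSB = (0.9342 − 0)/0.0012207 = 765.2966 → code 765 (floor).
Code 765 maps back to 0 + 765×0.0012207 V = 0.93383789 V.
V_in − V_rec = 0.000362109 V = 0.362 mV.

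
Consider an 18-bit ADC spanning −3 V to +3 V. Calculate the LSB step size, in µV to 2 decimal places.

Full-scale span = 6 V.
LSB = 6 / 2^18 = 6 / 262144 = 2.28882e-05 V = 22.89 µV.

22.89 µV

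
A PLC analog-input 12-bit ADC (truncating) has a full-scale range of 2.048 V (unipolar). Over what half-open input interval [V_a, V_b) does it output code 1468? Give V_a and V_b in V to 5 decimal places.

LSB = 2.048/2^12 = 0.500 mV.
V_a = V_low + 1468·LSB = 0.734 V; V_b = V_low + 1469·LSB = 0.7345 V.

[0.73400 V, 0.73450 V)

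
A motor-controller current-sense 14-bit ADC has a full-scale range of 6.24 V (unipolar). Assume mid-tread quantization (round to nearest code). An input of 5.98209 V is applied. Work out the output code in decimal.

Full-scale span = 6.24 V; LSB = 6.24/2^14 = 380.86 µV.
Input sits at 15706.821 steps above V_low.
round(15706.821) = 15707.

code 15707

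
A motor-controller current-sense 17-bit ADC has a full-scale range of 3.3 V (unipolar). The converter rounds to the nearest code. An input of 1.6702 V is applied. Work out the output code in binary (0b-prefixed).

Full-scale span = 3.3 V; LSB = 3.3/2^17 = 25.18 µV.
(1.6702 − 0) / 2.5177e-05 = 66338.320 LSBs.
So the output code is 66338.
In binary (0b-prefixed): 0b10000001100100010.

code 0b10000001100100010 (decimal 66338)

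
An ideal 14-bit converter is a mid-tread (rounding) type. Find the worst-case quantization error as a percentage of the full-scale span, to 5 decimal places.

Rounding → worst-case error = ½ LSB = V_FS/2^15, so 100/32768 = 0.00305176 % of full scale.

0.00305 %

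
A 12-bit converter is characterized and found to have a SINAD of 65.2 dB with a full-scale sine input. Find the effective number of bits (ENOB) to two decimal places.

ENOB = (SINAD − 1.76) / 6.02 = (65.2 − 1.76)/6.02 = 10.538.

10.54 bits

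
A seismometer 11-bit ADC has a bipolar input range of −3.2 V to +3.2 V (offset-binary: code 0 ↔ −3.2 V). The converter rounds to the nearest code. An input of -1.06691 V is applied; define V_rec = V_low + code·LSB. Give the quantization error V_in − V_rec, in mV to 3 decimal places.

-1.285 mV

One LSB is 6.4 V / 2048 = 3.125 mV.
(V_in − V_low)/LSB = (-1.06691 − (−3.2))/0.003125 = 682.5888 → code 683 (round).
V_rec = (−3.2) + 683·0.003125 = -1.065625 V.
Error = -1.06691 − (−1.065625) = -0.001285 V = -1.285 mV.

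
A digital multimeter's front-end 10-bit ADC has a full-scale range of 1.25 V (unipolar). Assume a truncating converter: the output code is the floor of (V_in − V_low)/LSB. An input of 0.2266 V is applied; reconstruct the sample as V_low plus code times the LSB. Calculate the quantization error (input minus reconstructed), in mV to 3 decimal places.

Step size: 1.25 V ÷ 2^10 = 1.221 mV.
(V_in − V_low)/LSB = (0.2266 − 0)/0.0012207 = 185.6307 → code 185 (floor).
V_rec = 0 + 185·0.0012207 = 0.22583008 V.
V_in − V_rec = 0.000769922 V = 0.770 mV.

0.770 mV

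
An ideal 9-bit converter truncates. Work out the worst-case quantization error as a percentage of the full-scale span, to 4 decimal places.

0.1953 %

Truncating → worst-case error = 1 LSB = V_FS/2^9, so 100/512 = 0.195312 % of full scale.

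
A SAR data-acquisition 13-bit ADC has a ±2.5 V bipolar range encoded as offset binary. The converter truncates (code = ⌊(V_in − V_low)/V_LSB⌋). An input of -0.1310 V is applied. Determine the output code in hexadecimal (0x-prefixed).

code 0xF29 (decimal 3881)

LSB = 5 V / 8192 = 0.610 mV.
Input sits at 3881.370 steps above V_low.
Floor → code 3881.
In hexadecimal (0x-prefixed): 0xF29.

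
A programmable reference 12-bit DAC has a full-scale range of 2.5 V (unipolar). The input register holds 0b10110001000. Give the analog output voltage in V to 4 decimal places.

LSB = 2.5 V / 2^12 = 0.610 mV.
Code 0b10110001000 = 1416 decimal.
V_out = 0 + 1416 × 0.000610352 V = 0.864258 V.

0.8643 V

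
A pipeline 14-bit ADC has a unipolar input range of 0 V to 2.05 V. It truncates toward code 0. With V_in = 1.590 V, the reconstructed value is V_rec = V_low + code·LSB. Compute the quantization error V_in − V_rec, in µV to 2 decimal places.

LSB = 2.05/2^14 = 125.12 µV.
(1.590 − 0)/0.000125122 = 12707.5902; ⌊·⌋ gives code 12707.
V_rec = 0 + 12707·0.000125122 = 1.5899261 V.
V_in − V_rec = 7.38525e-05 V = 73.85 µV.

73.85 µV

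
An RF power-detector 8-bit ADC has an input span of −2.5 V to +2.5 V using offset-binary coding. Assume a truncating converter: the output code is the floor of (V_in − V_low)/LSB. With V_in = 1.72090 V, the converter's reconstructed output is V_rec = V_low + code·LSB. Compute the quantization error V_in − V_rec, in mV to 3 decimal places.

One LSB is 5 V / 256 = 19.531 mV.
(1.72090 − (−2.5))/0.0195312 = 216.1101; ⌊·⌋ gives code 216.
Reconstructed: 1.71875 V.
Difference: 0.00215 V → 2.150 mV.

2.150 mV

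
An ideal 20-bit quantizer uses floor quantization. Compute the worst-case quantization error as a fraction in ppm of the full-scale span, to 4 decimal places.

Truncating → worst-case error = 1 LSB = V_FS/2^20, so 1e+06/1048576 = 0.953674 ppm of full scale.

0.9537 ppm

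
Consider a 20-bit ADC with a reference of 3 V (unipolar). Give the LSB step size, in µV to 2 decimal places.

Full-scale span = 3 V.
LSB = 3 / 2^20 = 3 / 1048576 = 2.86102e-06 V = 2.86 µV.

2.86 µV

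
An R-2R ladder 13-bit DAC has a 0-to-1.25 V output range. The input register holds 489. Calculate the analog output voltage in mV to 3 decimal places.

LSB = 1.25 V / 2^13 = 152.59 µV.
V_out = 0 + 489 × 0.000152588 V = 0.0746155 V.
= 74.615 mV.

74.615 mV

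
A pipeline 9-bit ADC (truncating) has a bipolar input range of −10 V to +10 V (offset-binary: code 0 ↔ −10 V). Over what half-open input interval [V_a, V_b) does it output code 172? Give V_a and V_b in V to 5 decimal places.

[-3.28125 V, -3.24219 V)

LSB = 20/2^9 = 39.062 mV.
V_a = V_low + 172·LSB = -3.28125 V; V_b = V_low + 173·LSB = -3.24219 V.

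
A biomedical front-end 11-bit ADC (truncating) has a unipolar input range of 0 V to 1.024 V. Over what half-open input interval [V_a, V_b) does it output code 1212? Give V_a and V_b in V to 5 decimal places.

[0.60600 V, 0.60650 V)

LSB = 1.024/2^11 = 0.500 mV.
V_a = V_low + 1212·LSB = 0.606 V; V_b = V_low + 1213·LSB = 0.6065 V.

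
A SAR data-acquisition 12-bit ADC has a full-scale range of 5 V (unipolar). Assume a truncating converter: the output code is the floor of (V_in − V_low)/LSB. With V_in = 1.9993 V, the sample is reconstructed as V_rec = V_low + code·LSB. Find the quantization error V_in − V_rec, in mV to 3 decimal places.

1.009 mV

LSB = 5/2^12 = 1.221 mV.
(V_in − V_low)/LSB = (1.9993 − 0)/0.0012207 = 1637.8266 → code 1637 (floor).
Reconstructed: 1.998291 V.
Difference: 0.00100898 V → 1.009 mV.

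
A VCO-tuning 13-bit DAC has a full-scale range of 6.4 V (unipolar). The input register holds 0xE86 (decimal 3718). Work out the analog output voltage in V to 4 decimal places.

2.9047 V

LSB = 6.4 V / 2^13 = 0.781 mV.
Code 0xE86 = 3718 decimal.
V_out = 0 + 3718 × 0.00078125 V = 2.90469 V.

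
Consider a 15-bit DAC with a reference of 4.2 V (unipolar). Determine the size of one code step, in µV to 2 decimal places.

128.17 µV

Full-scale span = 4.2 V.
LSB = 4.2 / 2^15 = 4.2 / 32768 = 0.000128174 V = 128.17 µV.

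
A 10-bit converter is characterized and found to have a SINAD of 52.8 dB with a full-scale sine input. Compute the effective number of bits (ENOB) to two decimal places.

8.48 bits

ENOB = (SINAD − 1.76) / 6.02 = (52.8 − 1.76)/6.02 = 8.478.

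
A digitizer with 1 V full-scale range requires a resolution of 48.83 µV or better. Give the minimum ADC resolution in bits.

Number of steps required ≥ 1 V / 48.83 µV = 20479.21.
Need 2^N ≥ 20479.21; 2^14 = 16384, 2^15 = 32768.
Minimum N = 15.

15 bits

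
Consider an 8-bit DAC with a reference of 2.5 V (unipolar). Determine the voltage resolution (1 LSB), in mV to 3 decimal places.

9.766 mV

Full-scale span = 2.5 V.
LSB = 2.5 / 2^8 = 2.5 / 256 = 0.00976562 V = 9.766 mV.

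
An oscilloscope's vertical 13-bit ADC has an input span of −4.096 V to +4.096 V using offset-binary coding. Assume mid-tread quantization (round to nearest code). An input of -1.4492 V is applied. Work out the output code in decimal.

With 8192 levels over 8.192 V, one step is 1.000 mV.
(-1.4492 − (−4.096)) / 0.001 = 2646.800 LSBs.
So the output code is 2647.

code 2647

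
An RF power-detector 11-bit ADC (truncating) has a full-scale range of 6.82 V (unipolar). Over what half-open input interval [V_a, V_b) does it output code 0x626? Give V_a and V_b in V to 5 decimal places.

[5.24154 V, 5.24487 V)

LSB = 6.82/2^11 = 3.330 mV.
Code 0x626 = 1574 decimal.
V_a = V_low + 1574·LSB = 5.24154 V; V_b = V_low + 1575·LSB = 5.24487 V.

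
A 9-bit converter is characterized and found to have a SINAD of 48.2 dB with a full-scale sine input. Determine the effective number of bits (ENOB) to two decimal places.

ENOB = (SINAD − 1.76) / 6.02 = (48.2 − 1.76)/6.02 = 7.714.

7.71 bits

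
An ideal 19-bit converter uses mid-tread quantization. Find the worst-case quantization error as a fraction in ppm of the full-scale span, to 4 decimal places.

Rounding → worst-case error = ½ LSB = V_FS/2^20, so 1e+06/1048576 = 0.953674 ppm of full scale.

0.9537 ppm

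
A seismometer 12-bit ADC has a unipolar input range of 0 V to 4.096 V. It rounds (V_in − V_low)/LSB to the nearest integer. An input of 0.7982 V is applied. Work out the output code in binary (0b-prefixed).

Full-scale span = 4.096 V; LSB = 4.096/2^12 = 1.000 mV.
(0.7982 − 0) / 0.001 = 798.200 LSBs.
Round → code 798.
In binary (0b-prefixed): 0b1100011110.

code 0b1100011110 (decimal 798)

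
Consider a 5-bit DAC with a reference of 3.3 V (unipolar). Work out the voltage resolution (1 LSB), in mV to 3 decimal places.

103.125 mV

Full-scale span = 3.3 V.
LSB = 3.3 / 2^5 = 3.3 / 32 = 0.103125 V = 103.125 mV.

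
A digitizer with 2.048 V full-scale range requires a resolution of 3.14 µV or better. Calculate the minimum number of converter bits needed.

Number of steps required ≥ 2.048 V / 3.14 µV = 652229.30.
Need 2^N ≥ 652229.30; 2^19 = 524288, 2^20 = 1048576.
Minimum N = 20.

20 bits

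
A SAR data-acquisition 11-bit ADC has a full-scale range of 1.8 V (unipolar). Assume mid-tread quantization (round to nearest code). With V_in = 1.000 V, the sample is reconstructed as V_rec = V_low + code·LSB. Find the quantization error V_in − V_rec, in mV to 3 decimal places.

LSB = 1.8/2^11 = 0.879 mV.
(1.000 − 0)/0.000878906 = 1137.7778; round gives code 1138.
Reconstructed: 1.0001953 V.
V_in − V_rec = -0.000195313 V = -0.195 mV.

-0.195 mV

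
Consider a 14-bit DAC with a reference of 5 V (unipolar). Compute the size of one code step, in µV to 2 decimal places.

305.18 µV

Full-scale span = 5 V.
LSB = 5 / 2^14 = 5 / 16384 = 0.000305176 V = 305.18 µV.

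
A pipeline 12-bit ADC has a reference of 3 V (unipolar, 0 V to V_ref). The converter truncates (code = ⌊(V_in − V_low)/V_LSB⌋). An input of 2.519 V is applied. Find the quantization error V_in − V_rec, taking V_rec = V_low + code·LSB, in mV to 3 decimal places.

Step size: 3 V ÷ 2^12 = 0.732 mV.
(2.519 − 0)/0.000732422 = 3439.2747; ⌊·⌋ gives code 3439.
V_rec = 0 + 3439·0.000732422 = 2.5187988 V.
Error = 2.519 − 2.5187988 = 0.000201172 V = 0.201 mV.

0.201 mV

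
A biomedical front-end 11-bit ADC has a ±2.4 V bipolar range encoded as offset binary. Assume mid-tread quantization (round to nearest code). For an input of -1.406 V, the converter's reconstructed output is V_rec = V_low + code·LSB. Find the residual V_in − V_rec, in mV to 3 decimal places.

One LSB is 4.8 V / 2048 = 2.344 mV.
(-1.406 − (−2.4))/0.00234375 = 424.1067; round gives code 424.
V_rec = (−2.4) + 424·0.00234375 = -1.40625 V.
V_in − V_rec = 0.00025 V = 0.250 mV.

0.250 mV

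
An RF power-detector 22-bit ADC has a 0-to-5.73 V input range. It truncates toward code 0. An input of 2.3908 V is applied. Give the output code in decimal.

Full-scale span = 5.73 V; LSB = 5.73/2^22 = 1.37 µV.
(2.3908 − 0) / 1.36614e-06 = 1750042.234 LSBs.
⌊·⌋(1750042.234) = 1750042.

code 1750042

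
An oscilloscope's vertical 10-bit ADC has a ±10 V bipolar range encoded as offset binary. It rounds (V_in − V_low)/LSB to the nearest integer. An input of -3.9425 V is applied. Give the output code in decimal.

With 1024 levels over 20 V, one step is 19.531 mV.
Input sits at 310.144 steps above V_low.
Round → code 310.

code 310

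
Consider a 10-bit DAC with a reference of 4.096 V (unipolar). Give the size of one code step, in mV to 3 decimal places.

Full-scale span = 4.096 V.
LSB = 4.096 / 2^10 = 4.096 / 1024 = 0.004 V = 4.000 mV.

4.000 mV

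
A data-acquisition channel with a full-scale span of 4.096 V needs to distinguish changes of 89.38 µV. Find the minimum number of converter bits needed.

16 bits

Number of steps required ≥ 4.096 V / 89.38 µV = 45826.81.
Need 2^N ≥ 45826.81; 2^15 = 32768, 2^16 = 65536.
Minimum N = 16.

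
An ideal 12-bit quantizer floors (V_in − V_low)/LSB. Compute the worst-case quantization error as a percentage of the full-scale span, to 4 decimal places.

0.0244 %

Truncating → worst-case error = 1 LSB = V_FS/2^12, so 100/4096 = 0.0244141 % of full scale.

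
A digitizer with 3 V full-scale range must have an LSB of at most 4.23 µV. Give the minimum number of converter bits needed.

20 bits

Number of steps required ≥ 3 V / 4.23 µV = 709219.86.
Need 2^N ≥ 709219.86; 2^19 = 524288, 2^20 = 1048576.
Minimum N = 20.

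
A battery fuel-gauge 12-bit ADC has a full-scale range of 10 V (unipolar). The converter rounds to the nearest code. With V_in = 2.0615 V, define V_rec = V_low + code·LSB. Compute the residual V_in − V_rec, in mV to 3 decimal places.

0.953 mV

LSB = 10/2^12 = 2.441 mV.
(V_in − V_low)/LSB = (2.0615 − 0)/0.00244141 = 844.3904 → code 844 (round).
Code 844 maps back to 0 + 844×0.00244141 V = 2.0605469 V.
Difference: 0.000953125 V → 0.953 mV.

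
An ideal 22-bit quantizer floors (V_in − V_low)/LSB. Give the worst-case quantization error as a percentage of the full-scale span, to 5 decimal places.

Truncating → worst-case error = 1 LSB = V_FS/2^22, so 100/4194304 = 2.38419e-05 % of full scale.

0.00002 %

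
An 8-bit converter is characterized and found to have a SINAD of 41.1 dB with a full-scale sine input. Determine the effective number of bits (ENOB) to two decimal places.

6.53 bits

ENOB = (SINAD − 1.76) / 6.02 = (41.1 − 1.76)/6.02 = 6.535.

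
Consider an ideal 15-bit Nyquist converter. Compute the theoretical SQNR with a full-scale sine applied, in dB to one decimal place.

SNR ≈ 6.02·N + 1.76 dB = 6.02·15 + 1.76 = 92.06 dB.

92.1 dB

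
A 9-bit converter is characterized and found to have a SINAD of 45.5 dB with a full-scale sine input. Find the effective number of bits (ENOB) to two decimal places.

7.27 bits

ENOB = (SINAD − 1.76) / 6.02 = (45.5 − 1.76)/6.02 = 7.266.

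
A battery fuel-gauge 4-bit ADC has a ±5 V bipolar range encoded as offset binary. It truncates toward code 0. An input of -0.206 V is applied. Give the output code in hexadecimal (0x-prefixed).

code 0x7 (decimal 7)

LSB = 10 V / 16 = 0.6250 V.
(-0.206 − (−5)) / 0.625 = 7.670 LSBs.
Floor → code 7.
In hexadecimal (0x-prefixed): 0x7.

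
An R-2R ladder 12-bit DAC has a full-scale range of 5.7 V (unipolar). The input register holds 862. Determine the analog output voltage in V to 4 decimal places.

1.1996 V

LSB = 5.7 V / 2^12 = 1.392 mV.
V_out = 0 + 862 × 0.0013916 V = 1.19956 V.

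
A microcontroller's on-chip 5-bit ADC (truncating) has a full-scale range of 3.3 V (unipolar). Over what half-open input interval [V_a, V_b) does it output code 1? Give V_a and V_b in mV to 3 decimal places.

LSB = 3.3/2^5 = 103.125 mV.
V_a = V_low + 1·LSB = 0.103125 V; V_b = V_low + 2·LSB = 0.20625 V.

[103.125 mV, 206.250 mV)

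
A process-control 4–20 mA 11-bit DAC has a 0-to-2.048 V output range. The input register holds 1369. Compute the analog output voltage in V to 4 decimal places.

LSB = 2.048 V / 2^11 = 1.000 mV.
V_out = 0 + 1369 × 0.001 V = 1.369 V.

1.3690 V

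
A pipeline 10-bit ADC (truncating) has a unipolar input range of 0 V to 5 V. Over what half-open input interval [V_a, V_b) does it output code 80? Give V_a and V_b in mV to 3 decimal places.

LSB = 5/2^10 = 4.883 mV.
V_a = V_low + 80·LSB = 0.390625 V; V_b = V_low + 81·LSB = 0.395508 V.

[390.625 mV, 395.508 mV)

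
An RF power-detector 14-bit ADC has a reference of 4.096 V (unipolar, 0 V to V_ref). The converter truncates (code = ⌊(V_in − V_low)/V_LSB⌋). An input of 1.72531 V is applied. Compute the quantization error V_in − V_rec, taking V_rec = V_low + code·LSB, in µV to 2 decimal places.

LSB = 4.096/2^14 = 250.00 µV.
(1.72531 − 0)/0.00025 = 6901.2400; ⌊·⌋ gives code 6901.
Reconstructed: 1.72525 V.
V_in − V_rec = 6e-05 V = 60.00 µV.

60.00 µV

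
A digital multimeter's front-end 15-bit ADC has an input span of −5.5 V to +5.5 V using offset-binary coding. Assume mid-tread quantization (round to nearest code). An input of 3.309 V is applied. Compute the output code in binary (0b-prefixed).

Full-scale span = 11 V; LSB = 11/2^15 = 335.69 µV.
(3.309 − (−5.5)) / 0.000335693 = 26241.210 LSBs.
round(26241.210) = 26241.
In binary (0b-prefixed): 0b110011010000001.

code 0b110011010000001 (decimal 26241)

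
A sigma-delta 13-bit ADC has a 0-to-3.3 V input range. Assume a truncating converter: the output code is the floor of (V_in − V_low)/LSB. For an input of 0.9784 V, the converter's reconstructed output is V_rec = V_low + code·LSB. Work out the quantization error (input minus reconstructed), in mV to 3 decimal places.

0.324 mV

One LSB is 3.3 V / 8192 = 402.83 µV.
(V_in − V_low)/LSB = (0.9784 − 0)/0.000402832 = 2428.8039 → code 2428 (floor).
V_rec = 0 + 2428·0.000402832 = 0.97807617 V.
V_in − V_rec = 0.000323828 V = 0.324 mV.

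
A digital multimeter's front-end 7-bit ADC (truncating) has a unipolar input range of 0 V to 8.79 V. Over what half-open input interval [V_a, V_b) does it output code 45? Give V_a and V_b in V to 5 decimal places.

LSB = 8.79/2^7 = 68.672 mV.
V_a = V_low + 45·LSB = 3.09023 V; V_b = V_low + 46·LSB = 3.15891 V.

[3.09023 V, 3.15891 V)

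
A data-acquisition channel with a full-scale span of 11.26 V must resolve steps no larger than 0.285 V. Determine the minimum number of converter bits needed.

6 bits

Number of steps required ≥ 11.26 V / 0.285 V = 39.51.
Need 2^N ≥ 39.51; 2^5 = 32, 2^6 = 64.
Minimum N = 6.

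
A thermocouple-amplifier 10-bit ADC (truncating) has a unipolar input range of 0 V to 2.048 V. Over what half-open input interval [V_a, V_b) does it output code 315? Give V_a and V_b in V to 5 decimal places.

LSB = 2.048/2^10 = 2.000 mV.
V_a = V_low + 315·LSB = 0.63 V; V_b = V_low + 316·LSB = 0.632 V.

[0.63000 V, 0.63200 V)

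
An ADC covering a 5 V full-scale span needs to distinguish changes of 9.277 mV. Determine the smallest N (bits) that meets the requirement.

10 bits

Number of steps required ≥ 5 V / 9.277 mV = 538.97.
Need 2^N ≥ 538.97; 2^9 = 512, 2^10 = 1024.
Minimum N = 10.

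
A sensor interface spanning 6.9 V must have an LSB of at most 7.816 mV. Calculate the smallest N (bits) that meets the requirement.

Number of steps required ≥ 6.9 V / 7.816 mV = 882.80.
Need 2^N ≥ 882.80; 2^9 = 512, 2^10 = 1024.
Minimum N = 10.

10 bits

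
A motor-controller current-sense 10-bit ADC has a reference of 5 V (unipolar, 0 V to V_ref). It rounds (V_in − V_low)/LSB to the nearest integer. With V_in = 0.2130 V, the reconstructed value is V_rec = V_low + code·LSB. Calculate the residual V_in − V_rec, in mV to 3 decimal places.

One LSB is 5 V / 1024 = 4.883 mV.
(0.2130 − 0)/0.00488281 = 43.6224; round gives code 44.
Code 44 maps back to 0 + 44×0.00488281 V = 0.21484375 V.
Difference: -0.00184375 V → -1.844 mV.

-1.844 mV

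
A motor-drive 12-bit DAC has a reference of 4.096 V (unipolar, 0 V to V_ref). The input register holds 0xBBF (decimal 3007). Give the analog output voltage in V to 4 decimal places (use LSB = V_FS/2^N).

3.0070 V

LSB = 4.096 V / 2^12 = 1.000 mV.
Code 0xBBF = 3007 decimal.
V_out = 0 + 3007 × 0.001 V = 3.007 V.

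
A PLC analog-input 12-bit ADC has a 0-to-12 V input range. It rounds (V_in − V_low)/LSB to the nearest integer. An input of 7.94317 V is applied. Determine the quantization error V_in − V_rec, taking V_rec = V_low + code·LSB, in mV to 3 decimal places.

LSB = 12/2^12 = 2.930 mV.
(V_in − V_low)/LSB = (7.94317 − 0)/0.00292969 = 2711.2687 → code 2711 (round).
Code 2711 maps back to 0 + 2711×0.00292969 V = 7.9423828 V.
Difference: 0.000787188 V → 0.787 mV.

0.787 mV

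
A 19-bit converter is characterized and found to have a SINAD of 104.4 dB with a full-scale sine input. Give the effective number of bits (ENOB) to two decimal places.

17.05 bits

ENOB = (SINAD − 1.76) / 6.02 = (104.4 − 1.76)/6.02 = 17.050.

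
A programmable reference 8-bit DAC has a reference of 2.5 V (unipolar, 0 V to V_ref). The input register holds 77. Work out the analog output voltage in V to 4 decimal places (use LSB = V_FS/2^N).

LSB = 2.5 V / 2^8 = 9.766 mV.
V_out = 0 + 77 × 0.00976562 V = 0.751953 V.

0.7520 V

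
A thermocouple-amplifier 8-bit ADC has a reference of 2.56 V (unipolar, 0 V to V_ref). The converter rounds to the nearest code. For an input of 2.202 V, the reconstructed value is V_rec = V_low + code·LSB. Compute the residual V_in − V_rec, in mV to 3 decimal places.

Step size: 2.56 V ÷ 2^8 = 10.000 mV.
(V_in − V_low)/LSB = (2.202 − 0)/0.01 = 220.2000 → code 220 (round).
V_rec = 0 + 220·0.01 = 2.2 V.
Difference: 0.002 V → 2.000 mV.

2.000 mV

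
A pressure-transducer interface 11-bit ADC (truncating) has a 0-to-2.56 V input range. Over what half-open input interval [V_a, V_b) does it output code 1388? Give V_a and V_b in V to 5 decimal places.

LSB = 2.56/2^11 = 1.250 mV.
V_a = V_low + 1388·LSB = 1.735 V; V_b = V_low + 1389·LSB = 1.73625 V.

[1.73500 V, 1.73625 V)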